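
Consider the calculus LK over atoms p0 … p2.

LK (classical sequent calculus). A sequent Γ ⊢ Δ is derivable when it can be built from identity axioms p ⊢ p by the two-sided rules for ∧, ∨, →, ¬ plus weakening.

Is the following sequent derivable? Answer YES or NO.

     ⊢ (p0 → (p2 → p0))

Derivation trace:
[→R]  ⊢ (p0 → (p2 → p0))
  [→R] p0 ⊢ (p2 → p0)
    [WL] p0, p2 ⊢ p0
      [Ax] p0 ⊢ p0

Result: YES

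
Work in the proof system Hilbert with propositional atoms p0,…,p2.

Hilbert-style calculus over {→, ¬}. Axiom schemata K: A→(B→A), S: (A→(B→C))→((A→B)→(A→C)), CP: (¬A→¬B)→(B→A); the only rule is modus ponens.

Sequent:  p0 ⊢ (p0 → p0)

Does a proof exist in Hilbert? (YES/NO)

Derivation trace:
[MP] p0 ⊢ (p0 → p0)
  [K]  ⊢ (p0 → (p0 → p0))
  [MP] p0 ⊢ p0
    [MP] p0 ⊢ (p0 → p0)
      [K]  ⊢ (p0 → (p0 → p0))
      [Hyp] p0 ⊢ p0
    [MP] p0 ⊢ p0
      [MP] p0 ⊢ (p0 → p0)
        [K]  ⊢ (p0 → (p0 → p0))
        [Hyp] p0 ⊢ p0
      [Hyp] p0 ⊢ p0

Result: YES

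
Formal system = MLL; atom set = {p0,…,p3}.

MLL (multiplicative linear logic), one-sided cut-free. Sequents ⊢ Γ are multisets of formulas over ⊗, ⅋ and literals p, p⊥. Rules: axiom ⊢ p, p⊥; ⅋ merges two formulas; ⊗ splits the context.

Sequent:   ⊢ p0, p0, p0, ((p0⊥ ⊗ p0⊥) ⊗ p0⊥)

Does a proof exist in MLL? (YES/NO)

Derivation (root first):
[⊗]  ⊢ p0, p0, p0, ((p0⊥ ⊗ p0⊥) ⊗ p0⊥)
  [⊗]  ⊢ p0, p0, (p0⊥ ⊗ p0⊥)
    [Ax]  ⊢ p0, p0⊥
    [Ax]  ⊢ p0, p0⊥
  [Ax]  ⊢ p0, p0⊥

Result: YES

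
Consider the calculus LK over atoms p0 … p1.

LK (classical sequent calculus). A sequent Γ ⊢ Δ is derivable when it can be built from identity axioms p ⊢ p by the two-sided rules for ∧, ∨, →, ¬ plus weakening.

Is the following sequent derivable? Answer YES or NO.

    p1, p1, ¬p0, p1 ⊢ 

Enumerate valuations to refute Γ ⊢ Δ:
  v=00: Γ:[p1=F, p1=F, ¬p0=T, p1=F] Δ:[] refutes=False
  v=01: Γ:[p1=T, p1=T, ¬p0=T, p1=T] Δ:[] refutes=True  ← countermodel

Result: NO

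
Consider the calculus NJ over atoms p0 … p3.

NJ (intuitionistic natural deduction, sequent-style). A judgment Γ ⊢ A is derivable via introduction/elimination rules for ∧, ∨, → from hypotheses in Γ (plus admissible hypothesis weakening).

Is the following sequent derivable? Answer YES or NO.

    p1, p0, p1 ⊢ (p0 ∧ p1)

Derivation trace:
[Wk] p1, p0, p1 ⊢ (p0 ∧ p1)
  [∧I] p1, p0 ⊢ (p0 ∧ p1)
    [Ax] p0 ⊢ p0
    [Ax] p1 ⊢ p1

Result: YES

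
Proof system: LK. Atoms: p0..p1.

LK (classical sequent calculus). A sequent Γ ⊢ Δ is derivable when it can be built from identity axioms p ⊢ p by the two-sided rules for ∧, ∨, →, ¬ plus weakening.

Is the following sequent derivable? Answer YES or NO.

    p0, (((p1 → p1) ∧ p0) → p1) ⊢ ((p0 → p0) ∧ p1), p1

Derivation (root first):
[→L] p0, (((p1 → p1) ∧ p0) → p1) ⊢ ((p0 → p0) ∧ p1), p1
  [∧R] p0 ⊢ p1, ((p1 → p1) ∧ p0)
    [→R]  ⊢ p1, (p1 → p1)
      [WR] p1 ⊢ p1, p1
        [Ax] p1 ⊢ p1
    [Ax] p0 ⊢ p0
  [∧R] p1 ⊢ ((p0 → p0) ∧ p1)
    [→R]  ⊢ (p0 → p0)
      [Ax] p0 ⊢ p0
    [Ax] p1 ⊢ p1

Result: YES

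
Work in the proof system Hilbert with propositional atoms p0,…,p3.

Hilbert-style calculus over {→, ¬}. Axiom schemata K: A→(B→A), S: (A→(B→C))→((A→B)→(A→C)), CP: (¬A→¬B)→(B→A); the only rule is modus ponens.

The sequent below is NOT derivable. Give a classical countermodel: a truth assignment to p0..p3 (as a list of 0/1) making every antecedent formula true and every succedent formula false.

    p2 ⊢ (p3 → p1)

Enumerate valuations to refute Γ ⊢ Δ:
  v=0000: Γ:[p2=F] Δ:[(p3 → p1)=T] refutes=False
  v=0001: Γ:[p2=F] Δ:[(p3 → p1)=F] refutes=False
  v=0010: Γ:[p2=T] Δ:[(p3 → p1)=T] refutes=False
  v=0011: Γ:[p2=T] Δ:[(p3 → p1)=F] refutes=True  ← countermodel

Result: [0, 0, 1, 1]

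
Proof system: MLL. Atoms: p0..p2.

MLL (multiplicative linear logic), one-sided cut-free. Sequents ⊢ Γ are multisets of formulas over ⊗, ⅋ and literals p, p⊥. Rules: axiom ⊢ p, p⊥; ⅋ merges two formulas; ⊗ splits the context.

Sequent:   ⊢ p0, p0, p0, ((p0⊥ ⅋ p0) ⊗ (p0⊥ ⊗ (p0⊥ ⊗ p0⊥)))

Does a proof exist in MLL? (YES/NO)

Derivation (root first):
[⊗]  ⊢ p0, p0, p0, ((p0⊥ ⅋ p0) ⊗ (p0⊥ ⊗ (p0⊥ ⊗ p0⊥)))
  [⅋]  ⊢ (p0⊥ ⅋ p0)
    [Ax]  ⊢ p0, p0⊥
  [⊗]  ⊢ p0, p0, p0, (p0⊥ ⊗ (p0⊥ ⊗ p0⊥))
    [Ax]  ⊢ p0, p0⊥
    [⊗]  ⊢ p0, p0, (p0⊥ ⊗ p0⊥)
      [Ax]  ⊢ p0, p0⊥
      [Ax]  ⊢ p0, p0⊥

Result: YES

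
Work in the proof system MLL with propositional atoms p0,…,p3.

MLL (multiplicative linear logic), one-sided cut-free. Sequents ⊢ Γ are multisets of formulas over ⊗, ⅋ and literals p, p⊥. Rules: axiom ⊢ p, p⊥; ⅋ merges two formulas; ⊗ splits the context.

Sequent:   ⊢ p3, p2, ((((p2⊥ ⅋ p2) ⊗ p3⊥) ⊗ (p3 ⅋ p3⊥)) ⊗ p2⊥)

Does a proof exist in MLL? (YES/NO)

Derivation trace:
[⊗]  ⊢ p3, p2, ((((p2⊥ ⅋ p2) ⊗ p3⊥) ⊗ (p3 ⅋ p3⊥)) ⊗ p2⊥)
  [⊗]  ⊢ p3, (((p2⊥ ⅋ p2) ⊗ p3⊥) ⊗ (p3 ⅋ p3⊥))
    [⊗]  ⊢ p3, ((p2⊥ ⅋ p2) ⊗ p3⊥)
      [⅋]  ⊢ (p2⊥ ⅋ p2)
        [Ax]  ⊢ p2, p2⊥
      [Ax]  ⊢ p3, p3⊥
    [⅋]  ⊢ (p3 ⅋ p3⊥)
      [Ax]  ⊢ p3, p3⊥
  [Ax]  ⊢ p2, p2⊥

Result: YES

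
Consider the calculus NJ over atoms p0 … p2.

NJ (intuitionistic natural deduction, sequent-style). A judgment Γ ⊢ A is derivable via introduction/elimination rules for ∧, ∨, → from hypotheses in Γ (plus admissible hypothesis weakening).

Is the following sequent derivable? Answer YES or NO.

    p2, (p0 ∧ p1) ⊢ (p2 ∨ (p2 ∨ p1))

Proof tree:
[∨I₂] p2, (p0 ∧ p1) ⊢ (p2 ∨ (p2 ∨ p1))
  [Wk] p2, (p0 ∧ p1) ⊢ (p2 ∨ p1)
    [∨I₁] p2 ⊢ (p2 ∨ p1)
      [Ax] p2 ⊢ p2

Result: YES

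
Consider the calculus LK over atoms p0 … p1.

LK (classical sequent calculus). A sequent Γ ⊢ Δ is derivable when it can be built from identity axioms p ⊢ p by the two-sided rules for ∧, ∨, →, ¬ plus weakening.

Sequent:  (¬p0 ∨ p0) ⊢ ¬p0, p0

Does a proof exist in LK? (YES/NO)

Proof tree:
[∨L] (¬p0 ∨ p0) ⊢ ¬p0, p0
  [¬R] ¬p0 ⊢ ¬p0
    [¬L] p0, ¬p0 ⊢ 
      [Ax] p0 ⊢ p0
  [Ax] p0 ⊢ p0

Result: YES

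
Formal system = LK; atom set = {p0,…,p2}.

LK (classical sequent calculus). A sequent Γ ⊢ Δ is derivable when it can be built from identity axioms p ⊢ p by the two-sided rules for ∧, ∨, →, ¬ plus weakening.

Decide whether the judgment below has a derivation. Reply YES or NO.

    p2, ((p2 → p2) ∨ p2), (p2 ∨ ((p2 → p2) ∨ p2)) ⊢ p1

Enumerate valuations to refute Γ ⊢ Δ:
  v=000: Γ:[p2=F, ((p2 → p2) ∨ p2)=T, (p2 ∨ ((p2 → p2) ∨ p2))=T] Δ:[p1=F] refutes=False
  v=001: Γ:[p2=T, ((p2 → p2) ∨ p2)=T, (p2 ∨ ((p2 → p2) ∨ p2))=T] Δ:[p1=F] refutes=True  ← countermodel

Result: NO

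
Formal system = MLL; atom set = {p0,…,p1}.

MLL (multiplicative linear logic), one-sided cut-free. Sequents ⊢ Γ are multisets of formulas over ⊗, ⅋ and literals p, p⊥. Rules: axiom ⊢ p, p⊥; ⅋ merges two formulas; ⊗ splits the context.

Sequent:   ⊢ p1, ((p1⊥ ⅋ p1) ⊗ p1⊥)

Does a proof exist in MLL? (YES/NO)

Derivation (root first):
[⊗]  ⊢ p1, ((p1⊥ ⅋ p1) ⊗ p1⊥)
  [⅋]  ⊢ (p1⊥ ⅋ p1)
    [Ax]  ⊢ p1, p1⊥
  [Ax]  ⊢ p1, p1⊥

Result: YES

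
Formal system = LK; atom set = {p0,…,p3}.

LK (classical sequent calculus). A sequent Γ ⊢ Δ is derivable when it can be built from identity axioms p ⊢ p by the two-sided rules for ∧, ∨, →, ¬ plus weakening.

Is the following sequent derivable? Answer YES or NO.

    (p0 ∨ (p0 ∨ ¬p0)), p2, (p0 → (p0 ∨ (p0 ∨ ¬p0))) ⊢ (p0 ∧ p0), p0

Search for a countermodel by truth-table:
  v=0000: Γ:[(p0 ∨ (p0 ∨ ¬p0))=T, p2=F, (p0 → (p0 ∨ (p0 ∨ ¬p0)))=T] Δ:[(p0 ∧ p0)=F, p0=F] refutes=False
  v=0001: Γ:[(p0 ∨ (p0 ∨ ¬p0))=T, p2=F, (p0 → (p0 ∨ (p0 ∨ ¬p0)))=T] Δ:[(p0 ∧ p0)=F, p0=F] refutes=False
  v=0010: Γ:[(p0 ∨ (p0 ∨ ¬p0))=T, p2=T, (p0 → (p0 ∨ (p0 ∨ ¬p0)))=T] Δ:[(p0 ∧ p0)=F, p0=F] refutes=True  ← countermodel

Result: NO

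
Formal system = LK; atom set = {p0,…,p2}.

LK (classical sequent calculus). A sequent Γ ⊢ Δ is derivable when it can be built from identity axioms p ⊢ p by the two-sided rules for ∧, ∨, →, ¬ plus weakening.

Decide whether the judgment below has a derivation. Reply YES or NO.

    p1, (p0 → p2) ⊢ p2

Enumerate valuations to refute Γ ⊢ Δ:
  v=000: Γ:[p1=F, (p0 → p2)=T] Δ:[p2=F] refutes=False
  v=001: Γ:[p1=F, (p0 → p2)=T] Δ:[p2=T] refutes=False
  v=010: Γ:[p1=T, (p0 → p2)=T] Δ:[p2=F] refutes=True  ← countermodel

Result: NO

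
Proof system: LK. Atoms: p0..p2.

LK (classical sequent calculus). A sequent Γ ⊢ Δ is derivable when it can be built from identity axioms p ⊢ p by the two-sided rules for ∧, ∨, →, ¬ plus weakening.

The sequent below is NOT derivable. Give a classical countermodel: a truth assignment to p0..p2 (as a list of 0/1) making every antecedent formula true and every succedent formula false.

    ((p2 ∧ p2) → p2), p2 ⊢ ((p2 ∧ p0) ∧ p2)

Enumerate valuations to refute Γ ⊢ Δ:
  v=000: Γ:[((p2 ∧ p2) → p2)=T, p2=F] Δ:[((p2 ∧ p0) ∧ p2)=F] refutes=False
  v=001: Γ:[((p2 ∧ p2) → p2)=T, p2=T] Δ:[((p2 ∧ p0) ∧ p2)=F] refutes=True  ← countermodel

Result: [0, 0, 1]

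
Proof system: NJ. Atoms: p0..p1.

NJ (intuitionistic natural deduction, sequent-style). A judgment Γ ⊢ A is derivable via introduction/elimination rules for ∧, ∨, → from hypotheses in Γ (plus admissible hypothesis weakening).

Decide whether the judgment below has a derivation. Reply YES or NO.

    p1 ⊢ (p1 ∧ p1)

Derivation trace:
[∧I] p1 ⊢ (p1 ∧ p1)
  [Ax] p1 ⊢ p1
  [→E] p1 ⊢ p1
    [→I]  ⊢ (p1 → p1)
      [Ax] p1 ⊢ p1
    [Ax] p1 ⊢ p1

Result: YES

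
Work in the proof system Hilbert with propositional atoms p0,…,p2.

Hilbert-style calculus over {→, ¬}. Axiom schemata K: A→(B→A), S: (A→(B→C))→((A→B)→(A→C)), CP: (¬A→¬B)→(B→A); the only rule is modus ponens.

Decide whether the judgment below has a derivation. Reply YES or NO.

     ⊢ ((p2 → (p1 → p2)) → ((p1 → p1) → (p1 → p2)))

Enumerate valuations to refute Γ ⊢ Δ:
  v=000: Γ:[] Δ:[((p2 → (p1 → p2)) → ((p1 → p1) → (p1 → p2)))=T] refutes=False
  v=001: Γ:[] Δ:[((p2 → (p1 → p2)) → ((p1 → p1) → (p1 → p2)))=T] refutes=False
  v=010: Γ:[] Δ:[((p2 → (p1 → p2)) → ((p1 → p1) → (p1 → p2)))=F] refutes=True  ← countermodel

Result: NO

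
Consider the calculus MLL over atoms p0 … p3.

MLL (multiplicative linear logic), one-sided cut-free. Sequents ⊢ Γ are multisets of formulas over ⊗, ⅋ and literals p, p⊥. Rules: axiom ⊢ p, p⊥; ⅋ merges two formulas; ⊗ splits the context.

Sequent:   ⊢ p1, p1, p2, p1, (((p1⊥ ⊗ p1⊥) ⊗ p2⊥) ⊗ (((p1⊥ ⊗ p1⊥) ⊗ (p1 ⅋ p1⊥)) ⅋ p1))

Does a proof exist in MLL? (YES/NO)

Derivation (root first):
[⊗]  ⊢ p1, p1, p2, p1, (((p1⊥ ⊗ p1⊥) ⊗ p2⊥) ⊗ (((p1⊥ ⊗ p1⊥) ⊗ (p1 ⅋ p1⊥)) ⅋ p1))
  [⊗]  ⊢ p1, p1, p2, ((p1⊥ ⊗ p1⊥) ⊗ p2⊥)
    [⊗]  ⊢ p1, p1, (p1⊥ ⊗ p1⊥)
      [Ax]  ⊢ p1, p1⊥
      [Ax]  ⊢ p1, p1⊥
    [Ax]  ⊢ p2, p2⊥
  [⅋]  ⊢ p1, (((p1⊥ ⊗ p1⊥) ⊗ (p1 ⅋ p1⊥)) ⅋ p1)
    [⊗]  ⊢ p1, p1, ((p1⊥ ⊗ p1⊥) ⊗ (p1 ⅋ p1⊥))
      [⊗]  ⊢ p1, p1, (p1⊥ ⊗ p1⊥)
        [Ax]  ⊢ p1, p1⊥
        [Ax]  ⊢ p1, p1⊥
      [⅋]  ⊢ (p1 ⅋ p1⊥)
        [Ax]  ⊢ p1, p1⊥

Result: YES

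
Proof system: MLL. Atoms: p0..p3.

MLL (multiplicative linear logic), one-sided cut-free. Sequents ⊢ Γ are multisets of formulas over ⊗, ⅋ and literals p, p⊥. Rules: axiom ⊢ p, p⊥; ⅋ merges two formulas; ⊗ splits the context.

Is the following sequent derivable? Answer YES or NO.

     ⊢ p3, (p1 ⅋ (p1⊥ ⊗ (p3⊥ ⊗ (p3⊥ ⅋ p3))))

Derivation trace:
[⅋]  ⊢ p3, (p1 ⅋ (p1⊥ ⊗ (p3⊥ ⊗ (p3⊥ ⅋ p3))))
  [⊗]  ⊢ p1, p3, (p1⊥ ⊗ (p3⊥ ⊗ (p3⊥ ⅋ p3)))
    [Ax]  ⊢ p1, p1⊥
    [⊗]  ⊢ p3, (p3⊥ ⊗ (p3⊥ ⅋ p3))
      [Ax]  ⊢ p3, p3⊥
      [⅋]  ⊢ (p3⊥ ⅋ p3)
        [Ax]  ⊢ p3, p3⊥

Result: YES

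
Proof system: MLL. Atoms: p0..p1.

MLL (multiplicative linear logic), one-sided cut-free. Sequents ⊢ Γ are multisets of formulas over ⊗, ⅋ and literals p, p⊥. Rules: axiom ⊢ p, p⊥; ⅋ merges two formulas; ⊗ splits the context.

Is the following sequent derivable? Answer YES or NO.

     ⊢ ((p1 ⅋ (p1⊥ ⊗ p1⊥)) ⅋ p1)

Proof tree:
[⅋]  ⊢ ((p1 ⅋ (p1⊥ ⊗ p1⊥)) ⅋ p1)
  [⅋]  ⊢ p1, (p1 ⅋ (p1⊥ ⊗ p1⊥))
    [⊗]  ⊢ p1, p1, (p1⊥ ⊗ p1⊥)
      [Ax]  ⊢ p1, p1⊥
      [Ax]  ⊢ p1, p1⊥

Result: YES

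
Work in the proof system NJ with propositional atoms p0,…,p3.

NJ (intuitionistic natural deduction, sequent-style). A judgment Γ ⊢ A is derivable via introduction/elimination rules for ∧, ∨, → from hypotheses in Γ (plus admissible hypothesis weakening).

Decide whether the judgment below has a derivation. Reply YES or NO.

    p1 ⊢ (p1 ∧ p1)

Derivation (root first):
[∧I] p1 ⊢ (p1 ∧ p1)
  [Wk] p1, p1 ⊢ p1
    [Ax] p1 ⊢ p1
  [Wk] p1, p1 ⊢ p1
    [Ax] p1 ⊢ p1

Result: YES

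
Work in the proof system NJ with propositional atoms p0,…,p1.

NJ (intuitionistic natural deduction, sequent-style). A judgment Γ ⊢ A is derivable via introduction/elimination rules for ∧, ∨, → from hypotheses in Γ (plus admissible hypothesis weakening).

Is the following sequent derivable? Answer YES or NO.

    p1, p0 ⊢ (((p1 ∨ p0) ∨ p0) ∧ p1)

Derivation trace:
[∧I] p1, p0 ⊢ (((p1 ∨ p0) ∨ p0) ∧ p1)
  [∨I₁] p0 ⊢ ((p1 ∨ p0) ∨ p0)
    [∨I₂] p0 ⊢ (p1 ∨ p0)
      [Ax] p0 ⊢ p0
  [Ax] p1 ⊢ p1

Result: YES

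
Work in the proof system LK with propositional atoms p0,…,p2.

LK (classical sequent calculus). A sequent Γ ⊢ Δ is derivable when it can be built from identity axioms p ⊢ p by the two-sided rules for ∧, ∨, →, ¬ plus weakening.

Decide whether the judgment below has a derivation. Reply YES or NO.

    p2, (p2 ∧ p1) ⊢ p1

Proof tree:
[∧L] p2, (p2 ∧ p1) ⊢ p1
  [WL] p1, p2, p2 ⊢ p1
    [WL] p1, p2 ⊢ p1
      [Ax] p1 ⊢ p1

Result: YES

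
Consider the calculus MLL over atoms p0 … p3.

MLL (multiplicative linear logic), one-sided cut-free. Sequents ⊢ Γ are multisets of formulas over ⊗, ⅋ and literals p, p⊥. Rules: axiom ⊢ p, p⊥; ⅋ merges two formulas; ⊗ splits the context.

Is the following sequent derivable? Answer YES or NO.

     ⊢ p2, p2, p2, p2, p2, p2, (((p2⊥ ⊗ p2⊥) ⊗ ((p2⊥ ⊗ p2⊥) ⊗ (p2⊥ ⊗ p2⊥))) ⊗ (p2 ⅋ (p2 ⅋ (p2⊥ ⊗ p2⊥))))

Derivation trace:
[⊗]  ⊢ p2, p2, p2, p2, p2, p2, (((p2⊥ ⊗ p2⊥) ⊗ ((p2⊥ ⊗ p2⊥) ⊗ (p2⊥ ⊗ p2⊥))) ⊗ (p2 ⅋ (p2 ⅋ (p2⊥ ⊗ p2⊥))))
  [⊗]  ⊢ p2, p2, p2, p2, p2, p2, ((p2⊥ ⊗ p2⊥) ⊗ ((p2⊥ ⊗ p2⊥) ⊗ (p2⊥ ⊗ p2⊥)))
    [⊗]  ⊢ p2, p2, (p2⊥ ⊗ p2⊥)
      [Ax]  ⊢ p2, p2⊥
      [Ax]  ⊢ p2, p2⊥
    [⊗]  ⊢ p2, p2, p2, p2, ((p2⊥ ⊗ p2⊥) ⊗ (p2⊥ ⊗ p2⊥))
      [⊗]  ⊢ p2, p2, (p2⊥ ⊗ p2⊥)
        [Ax]  ⊢ p2, p2⊥
        [Ax]  ⊢ p2, p2⊥
      [⊗]  ⊢ p2, p2, (p2⊥ ⊗ p2⊥)
        [Ax]  ⊢ p2, p2⊥
        [Ax]  ⊢ p2, p2⊥
  [⅋]  ⊢ (p2 ⅋ (p2 ⅋ (p2⊥ ⊗ p2⊥)))
    [⅋]  ⊢ p2, (p2 ⅋ (p2⊥ ⊗ p2⊥))
      [⊗]  ⊢ p2, p2, (p2⊥ ⊗ p2⊥)
        [Ax]  ⊢ p2, p2⊥
        [Ax]  ⊢ p2, p2⊥

Result: YES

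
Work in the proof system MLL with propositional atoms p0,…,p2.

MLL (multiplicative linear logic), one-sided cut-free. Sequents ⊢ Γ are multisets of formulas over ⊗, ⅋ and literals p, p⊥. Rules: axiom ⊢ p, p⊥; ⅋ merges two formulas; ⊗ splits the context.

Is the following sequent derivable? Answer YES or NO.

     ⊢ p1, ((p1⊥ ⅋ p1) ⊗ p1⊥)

Proof tree:
[⊗]  ⊢ p1, ((p1⊥ ⅋ p1) ⊗ p1⊥)
  [⅋]  ⊢ (p1⊥ ⅋ p1)
    [Ax]  ⊢ p1, p1⊥
  [Ax]  ⊢ p1, p1⊥

Result: YES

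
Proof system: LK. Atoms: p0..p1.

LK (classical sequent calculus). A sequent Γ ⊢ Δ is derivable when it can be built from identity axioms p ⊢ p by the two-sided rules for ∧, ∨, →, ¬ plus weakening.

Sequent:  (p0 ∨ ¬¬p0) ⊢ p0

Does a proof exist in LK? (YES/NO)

Proof tree:
[∨L] (p0 ∨ ¬¬p0) ⊢ p0
  [Ax] p0 ⊢ p0
  [¬L] ¬¬p0 ⊢ p0
    [¬R]  ⊢ p0, ¬p0
      [Ax] p0 ⊢ p0

Result: YES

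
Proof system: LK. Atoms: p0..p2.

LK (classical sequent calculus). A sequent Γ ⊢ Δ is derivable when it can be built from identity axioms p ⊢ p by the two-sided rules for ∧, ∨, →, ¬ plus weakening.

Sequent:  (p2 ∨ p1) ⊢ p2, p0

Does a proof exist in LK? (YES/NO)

Truth-table refutation:
  v=000: Γ:[(p2 ∨ p1)=F] Δ:[p2=F, p0=F] refutes=False
  v=001: Γ:[(p2 ∨ p1)=T] Δ:[p2=T, p0=F] refutes=False
  v=010: Γ:[(p2 ∨ p1)=T] Δ:[p2=F, p0=F] refutes=True  ← countermodel

Result: NO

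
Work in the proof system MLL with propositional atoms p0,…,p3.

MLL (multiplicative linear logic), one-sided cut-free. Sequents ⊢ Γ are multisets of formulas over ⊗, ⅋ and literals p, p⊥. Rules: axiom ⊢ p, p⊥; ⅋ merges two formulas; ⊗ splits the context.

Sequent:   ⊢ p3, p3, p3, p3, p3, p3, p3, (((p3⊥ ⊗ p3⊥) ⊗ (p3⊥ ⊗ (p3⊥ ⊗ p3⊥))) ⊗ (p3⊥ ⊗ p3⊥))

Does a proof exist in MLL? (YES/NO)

Proof tree:
[⊗]  ⊢ p3, p3, p3, p3, p3, p3, p3, (((p3⊥ ⊗ p3⊥) ⊗ (p3⊥ ⊗ (p3⊥ ⊗ p3⊥))) ⊗ (p3⊥ ⊗ p3⊥))
  [⊗]  ⊢ p3, p3, p3, p3, p3, ((p3⊥ ⊗ p3⊥) ⊗ (p3⊥ ⊗ (p3⊥ ⊗ p3⊥)))
    [⊗]  ⊢ p3, p3, (p3⊥ ⊗ p3⊥)
      [Ax]  ⊢ p3, p3⊥
      [Ax]  ⊢ p3, p3⊥
    [⊗]  ⊢ p3, p3, p3, (p3⊥ ⊗ (p3⊥ ⊗ p3⊥))
      [Ax]  ⊢ p3, p3⊥
      [⊗]  ⊢ p3, p3, (p3⊥ ⊗ p3⊥)
        [Ax]  ⊢ p3, p3⊥
        [Ax]  ⊢ p3, p3⊥
  [⊗]  ⊢ p3, p3, (p3⊥ ⊗ p3⊥)
    [Ax]  ⊢ p3, p3⊥
    [Ax]  ⊢ p3, p3⊥

Result: YES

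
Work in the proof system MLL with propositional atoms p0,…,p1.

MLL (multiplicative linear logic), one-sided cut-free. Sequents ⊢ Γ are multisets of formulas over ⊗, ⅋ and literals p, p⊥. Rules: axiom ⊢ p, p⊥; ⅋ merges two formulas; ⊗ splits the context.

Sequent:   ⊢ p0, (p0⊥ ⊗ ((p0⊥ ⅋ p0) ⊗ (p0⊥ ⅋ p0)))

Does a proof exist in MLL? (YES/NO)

Proof tree:
[⊗]  ⊢ p0, (p0⊥ ⊗ ((p0⊥ ⅋ p0) ⊗ (p0⊥ ⅋ p0)))
  [Ax]  ⊢ p0, p0⊥
  [⊗]  ⊢ ((p0⊥ ⅋ p0) ⊗ (p0⊥ ⅋ p0))
    [⅋]  ⊢ (p0⊥ ⅋ p0)
      [Ax]  ⊢ p0, p0⊥
    [⅋]  ⊢ (p0⊥ ⅋ p0)
      [Ax]  ⊢ p0, p0⊥

Result: YES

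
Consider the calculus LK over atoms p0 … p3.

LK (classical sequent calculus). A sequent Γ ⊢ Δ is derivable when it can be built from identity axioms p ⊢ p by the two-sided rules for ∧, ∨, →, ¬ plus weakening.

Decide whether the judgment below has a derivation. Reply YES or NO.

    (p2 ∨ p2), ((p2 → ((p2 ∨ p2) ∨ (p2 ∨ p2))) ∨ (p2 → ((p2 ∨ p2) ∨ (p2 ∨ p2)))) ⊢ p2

Proof tree:
[∨L] (p2 ∨ p2), ((p2 → ((p2 ∨ p2) ∨ (p2 ∨ p2))) ∨ (p2 → ((p2 ∨ p2) ∨ (p2 ∨ p2)))) ⊢ p2
  [→L] (p2 ∨ p2), (p2 → ((p2 ∨ p2) ∨ (p2 ∨ p2))) ⊢ p2
    [WR] (p2 ∨ p2) ⊢ p2, p2
      [∨L] (p2 ∨ p2) ⊢ p2
        [Ax] p2 ⊢ p2
        [Ax] p2 ⊢ p2
    [∨L] ((p2 ∨ p2) ∨ (p2 ∨ p2)) ⊢ p2
      [∨L] (p2 ∨ p2) ⊢ p2
        [Ax] p2 ⊢ p2
        [Ax] p2 ⊢ p2
      [∨L] (p2 ∨ p2) ⊢ p2
        [Ax] p2 ⊢ p2
        [Ax] p2 ⊢ p2
  [→L] (p2 ∨ p2), (p2 → ((p2 ∨ p2) ∨ (p2 ∨ p2))) ⊢ p2
    [WR] (p2 ∨ p2) ⊢ p2, p2
      [∨L] (p2 ∨ p2) ⊢ p2
        [Ax] p2 ⊢ p2
        [Ax] p2 ⊢ p2
    [∨L] ((p2 ∨ p2) ∨ (p2 ∨ p2)) ⊢ p2
      [∨L] (p2 ∨ p2) ⊢ p2
        [Ax] p2 ⊢ p2
        [Ax] p2 ⊢ p2
      [∨L] (p2 ∨ p2) ⊢ p2
        [Ax] p2 ⊢ p2
        [Ax] p2 ⊢ p2

Result: YES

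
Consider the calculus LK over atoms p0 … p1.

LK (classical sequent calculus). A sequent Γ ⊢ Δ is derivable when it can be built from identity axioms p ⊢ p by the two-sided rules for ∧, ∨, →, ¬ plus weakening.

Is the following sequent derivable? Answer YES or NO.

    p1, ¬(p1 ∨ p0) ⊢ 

Derivation trace:
[¬L] p1, ¬(p1 ∨ p0) ⊢ 
  [∨R] p1 ⊢ (p1 ∨ p0)
    [WR] p1 ⊢ p1, p0
      [Ax] p1 ⊢ p1

Result: YES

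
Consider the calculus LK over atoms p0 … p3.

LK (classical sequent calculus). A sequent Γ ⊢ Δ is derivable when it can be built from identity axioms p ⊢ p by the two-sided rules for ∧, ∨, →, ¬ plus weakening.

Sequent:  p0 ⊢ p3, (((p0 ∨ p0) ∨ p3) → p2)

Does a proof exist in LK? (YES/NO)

Search for a countermodel by truth-table:
  v=0000: Γ:[p0=F] Δ:[p3=F, (((p0 ∨ p0) ∨ p3) → p2)=T] refutes=False
  v=0001: Γ:[p0=F] Δ:[p3=T, (((p0 ∨ p0) ∨ p3) → p2)=F] refutes=False
  v=0010: Γ:[p0=F] Δ:[p3=F, (((p0 ∨ p0) ∨ p3) → p2)=T] refutes=False
  v=0011: Γ:[p0=F] Δ:[p3=T, (((p0 ∨ p0) ∨ p3) → p2)=T] refutes=False
  v=0100: Γ:[p0=F] Δ:[p3=F, (((p0 ∨ p0) ∨ p3) → p2)=T] refutes=False
  v=0101: Γ:[p0=F] Δ:[p3=T, (((p0 ∨ p0) ∨ p3) → p2)=F] refutes=False
  v=0110: Γ:[p0=F] Δ:[p3=F, (((p0 ∨ p0) ∨ p3) → p2)=T] refutes=False
  v=0111: Γ:[p0=F] Δ:[p3=T, (((p0 ∨ p0) ∨ p3) → p2)=T] refutes=False
  v=1000: Γ:[p0=T] Δ:[p3=F, (((p0 ∨ p0) ∨ p3) → p2)=F] refutes=True  ← countermodel

Result: NO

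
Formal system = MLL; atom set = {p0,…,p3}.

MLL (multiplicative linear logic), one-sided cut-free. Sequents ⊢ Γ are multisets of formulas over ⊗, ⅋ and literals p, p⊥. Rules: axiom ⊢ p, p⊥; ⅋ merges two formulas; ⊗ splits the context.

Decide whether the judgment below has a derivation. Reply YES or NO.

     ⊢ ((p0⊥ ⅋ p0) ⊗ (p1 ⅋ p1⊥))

Derivation trace:
[⊗]  ⊢ ((p0⊥ ⅋ p0) ⊗ (p1 ⅋ p1⊥))
  [⅋]  ⊢ (p0⊥ ⅋ p0)
    [Ax]  ⊢ p0, p0⊥
  [⅋]  ⊢ (p1 ⅋ p1⊥)
    [Ax]  ⊢ p1, p1⊥

Result: YES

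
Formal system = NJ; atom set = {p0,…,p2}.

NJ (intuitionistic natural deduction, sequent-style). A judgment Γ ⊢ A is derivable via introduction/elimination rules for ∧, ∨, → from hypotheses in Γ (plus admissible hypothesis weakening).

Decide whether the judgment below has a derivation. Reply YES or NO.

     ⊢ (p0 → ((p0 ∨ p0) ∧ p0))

Derivation trace:
[→I]  ⊢ (p0 → ((p0 ∨ p0) ∧ p0))
  [∧I] p0 ⊢ ((p0 ∨ p0) ∧ p0)
    [∨I₂] p0 ⊢ (p0 ∨ p0)
      [Ax] p0 ⊢ p0
    [Ax] p0 ⊢ p0

Result: YES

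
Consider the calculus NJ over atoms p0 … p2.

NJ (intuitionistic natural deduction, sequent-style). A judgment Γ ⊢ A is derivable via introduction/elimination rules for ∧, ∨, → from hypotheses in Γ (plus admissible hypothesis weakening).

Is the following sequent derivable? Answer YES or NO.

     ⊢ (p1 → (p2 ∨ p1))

Derivation trace:
[→I]  ⊢ (p1 → (p2 ∨ p1))
  [∨I₂] p1 ⊢ (p2 ∨ p1)
    [Ax] p1 ⊢ p1

Result: YES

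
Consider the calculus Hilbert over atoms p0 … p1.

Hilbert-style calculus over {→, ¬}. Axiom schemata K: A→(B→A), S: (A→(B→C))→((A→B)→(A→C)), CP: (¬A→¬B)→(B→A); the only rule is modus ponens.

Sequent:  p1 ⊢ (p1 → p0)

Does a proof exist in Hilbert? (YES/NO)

Truth-table refutation:
  v=00: Γ:[p1=F] Δ:[(p1 → p0)=T] refutes=False
  v=01: Γ:[p1=T] Δ:[(p1 → p0)=F] refutes=True  ← countermodel

Result: NO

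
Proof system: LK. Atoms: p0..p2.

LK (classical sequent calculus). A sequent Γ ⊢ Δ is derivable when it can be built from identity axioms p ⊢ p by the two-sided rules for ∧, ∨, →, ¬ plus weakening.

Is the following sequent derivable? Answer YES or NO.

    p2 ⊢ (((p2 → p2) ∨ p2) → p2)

Derivation (root first):
[→R] p2 ⊢ (((p2 → p2) ∨ p2) → p2)
  [∨L] p2, ((p2 → p2) ∨ p2) ⊢ p2
    [→L] p2, (p2 → p2) ⊢ p2
      [Ax] p2 ⊢ p2
      [Ax] p2 ⊢ p2
    [Ax] p2 ⊢ p2

Result: YES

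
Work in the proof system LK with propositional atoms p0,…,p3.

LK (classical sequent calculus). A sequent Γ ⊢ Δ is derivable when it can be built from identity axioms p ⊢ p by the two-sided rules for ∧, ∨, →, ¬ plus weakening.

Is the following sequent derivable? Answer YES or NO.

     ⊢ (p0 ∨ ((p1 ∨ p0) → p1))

Proof tree:
[∨R]  ⊢ (p0 ∨ ((p1 ∨ p0) → p1))
  [→R]  ⊢ p0, ((p1 ∨ p0) → p1)
    [∨L] (p1 ∨ p0) ⊢ p1, p0
      [Ax] p1 ⊢ p1
      [Ax] p0 ⊢ p0

Result: YES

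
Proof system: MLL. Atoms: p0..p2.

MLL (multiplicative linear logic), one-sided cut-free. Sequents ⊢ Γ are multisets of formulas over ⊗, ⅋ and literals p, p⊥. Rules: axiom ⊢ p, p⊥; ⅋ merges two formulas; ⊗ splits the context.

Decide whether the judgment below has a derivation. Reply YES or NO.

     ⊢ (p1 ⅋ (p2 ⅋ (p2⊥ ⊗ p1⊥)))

Derivation trace:
[⅋]  ⊢ (p1 ⅋ (p2 ⅋ (p2⊥ ⊗ p1⊥)))
  [⅋]  ⊢ p1, (p2 ⅋ (p2⊥ ⊗ p1⊥))
    [⊗]  ⊢ p2, p1, (p2⊥ ⊗ p1⊥)
      [Ax]  ⊢ p2, p2⊥
      [Ax]  ⊢ p1, p1⊥

Result: YES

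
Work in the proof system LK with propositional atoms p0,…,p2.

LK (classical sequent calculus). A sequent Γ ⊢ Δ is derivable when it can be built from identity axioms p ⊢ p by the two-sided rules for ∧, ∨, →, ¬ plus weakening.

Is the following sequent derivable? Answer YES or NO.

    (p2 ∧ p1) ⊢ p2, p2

Proof tree:
[∧L] (p2 ∧ p1) ⊢ p2, p2
  [WL] p2, p1 ⊢ p2, p2
    [WR] p2 ⊢ p2, p2
      [Ax] p2 ⊢ p2

Result: YES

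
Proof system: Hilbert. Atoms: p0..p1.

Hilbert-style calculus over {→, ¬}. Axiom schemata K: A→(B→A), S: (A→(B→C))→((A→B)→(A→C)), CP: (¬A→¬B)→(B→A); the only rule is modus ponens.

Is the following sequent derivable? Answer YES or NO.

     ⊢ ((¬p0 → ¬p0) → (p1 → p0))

Truth-table refutation:
  v=00: Γ:[] Δ:[((¬p0 → ¬p0) → (p1 → p0))=T] refutes=False
  v=01: Γ:[] Δ:[((¬p0 → ¬p0) → (p1 → p0))=F] refutes=True  ← countermodel

Result: NO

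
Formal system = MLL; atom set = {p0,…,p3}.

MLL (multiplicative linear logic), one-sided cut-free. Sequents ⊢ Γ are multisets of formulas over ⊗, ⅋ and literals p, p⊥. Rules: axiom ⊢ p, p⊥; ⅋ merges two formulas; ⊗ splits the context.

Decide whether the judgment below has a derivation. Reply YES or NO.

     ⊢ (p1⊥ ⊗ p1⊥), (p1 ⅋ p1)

Derivation (root first):
[⅋]  ⊢ (p1⊥ ⊗ p1⊥), (p1 ⅋ p1)
  [⊗]  ⊢ p1, p1, (p1⊥ ⊗ p1⊥)
    [Ax]  ⊢ p1, p1⊥
    [Ax]  ⊢ p1, p1⊥

Result: YES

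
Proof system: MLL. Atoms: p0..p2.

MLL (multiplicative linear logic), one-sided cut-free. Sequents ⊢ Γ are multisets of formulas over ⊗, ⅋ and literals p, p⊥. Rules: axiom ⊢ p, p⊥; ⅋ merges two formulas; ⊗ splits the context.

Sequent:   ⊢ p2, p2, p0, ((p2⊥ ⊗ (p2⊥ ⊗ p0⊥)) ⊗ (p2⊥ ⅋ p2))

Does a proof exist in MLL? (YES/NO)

Derivation trace:
[⊗]  ⊢ p2, p2, p0, ((p2⊥ ⊗ (p2⊥ ⊗ p0⊥)) ⊗ (p2⊥ ⅋ p2))
  [⊗]  ⊢ p2, p2, p0, (p2⊥ ⊗ (p2⊥ ⊗ p0⊥))
    [Ax]  ⊢ p2, p2⊥
    [⊗]  ⊢ p2, p0, (p2⊥ ⊗ p0⊥)
      [Ax]  ⊢ p2, p2⊥
      [Ax]  ⊢ p0, p0⊥
  [⅋]  ⊢ (p2⊥ ⅋ p2)
    [Ax]  ⊢ p2, p2⊥

Result: YES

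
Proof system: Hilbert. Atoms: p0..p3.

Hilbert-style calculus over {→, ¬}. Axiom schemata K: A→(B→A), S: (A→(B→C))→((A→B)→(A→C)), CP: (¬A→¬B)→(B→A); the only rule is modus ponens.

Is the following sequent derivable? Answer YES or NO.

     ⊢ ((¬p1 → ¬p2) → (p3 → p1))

Truth-table refutation:
  v=0000: Γ:[] Δ:[((¬p1 → ¬p2) → (p3 → p1))=T] refutes=False
  v=0001: Γ:[] Δ:[((¬p1 → ¬p2) → (p3 → p1))=F] refutes=True  ← countermodel

Result: NO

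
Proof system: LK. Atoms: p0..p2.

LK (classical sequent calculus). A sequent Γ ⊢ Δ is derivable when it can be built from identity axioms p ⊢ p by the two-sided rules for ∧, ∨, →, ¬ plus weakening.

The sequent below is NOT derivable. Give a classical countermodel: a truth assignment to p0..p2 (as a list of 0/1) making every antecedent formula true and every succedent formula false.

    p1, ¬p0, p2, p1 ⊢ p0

Search for a countermodel by truth-table:
  v=000: Γ:[p1=F, ¬p0=T, p2=F, p1=F] Δ:[p0=F] refutes=False
  v=001: Γ:[p1=F, ¬p0=T, p2=T, p1=F] Δ:[p0=F] refutes=False
  v=010: Γ:[p1=T, ¬p0=T, p2=F, p1=T] Δ:[p0=F] refutes=False
  v=011: Γ:[p1=T, ¬p0=T, p2=T, p1=T] Δ:[p0=F] refutes=True  ← countermodel

Result: [0, 1, 1]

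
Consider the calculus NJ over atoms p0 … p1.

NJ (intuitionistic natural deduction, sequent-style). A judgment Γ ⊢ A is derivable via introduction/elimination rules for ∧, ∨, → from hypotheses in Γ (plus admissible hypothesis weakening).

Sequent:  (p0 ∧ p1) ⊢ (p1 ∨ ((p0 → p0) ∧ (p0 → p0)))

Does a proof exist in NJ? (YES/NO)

Derivation trace:
[∨I₂] (p0 ∧ p1) ⊢ (p1 ∨ ((p0 → p0) ∧ (p0 → p0)))
  [∧I] (p0 ∧ p1) ⊢ ((p0 → p0) ∧ (p0 → p0))
    [→I]  ⊢ (p0 → p0)
      [Ax] p0 ⊢ p0
    [Wk] (p0 ∧ p1) ⊢ (p0 → p0)
      [→I]  ⊢ (p0 → p0)
        [Ax] p0 ⊢ p0

Result: YES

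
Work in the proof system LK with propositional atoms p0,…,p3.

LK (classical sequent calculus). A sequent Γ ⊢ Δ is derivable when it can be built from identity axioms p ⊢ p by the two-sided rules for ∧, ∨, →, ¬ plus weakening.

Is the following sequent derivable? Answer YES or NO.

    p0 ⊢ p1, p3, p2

Search for a countermodel by truth-table:
  v=0000: Γ:[p0=F] Δ:[p1=F, p3=F, p2=F] refutes=False
  v=0001: Γ:[p0=F] Δ:[p1=F, p3=T, p2=F] refutes=False
  v=0010: Γ:[p0=F] Δ:[p1=F, p3=F, p2=T] refutes=False
  v=0011: Γ:[p0=F] Δ:[p1=F, p3=T, p2=T] refutes=False
  v=0100: Γ:[p0=F] Δ:[p1=T, p3=F, p2=F] refutes=False
  v=0101: Γ:[p0=F] Δ:[p1=T, p3=T, p2=F] refutes=False
  v=0110: Γ:[p0=F] Δ:[p1=T, p3=F, p2=T] refutes=False
  v=0111: Γ:[p0=F] Δ:[p1=T, p3=T, p2=T] refutes=False
  v=1000: Γ:[p0=T] Δ:[p1=F, p3=F, p2=F] refutes=True  ← countermodel

Result: NO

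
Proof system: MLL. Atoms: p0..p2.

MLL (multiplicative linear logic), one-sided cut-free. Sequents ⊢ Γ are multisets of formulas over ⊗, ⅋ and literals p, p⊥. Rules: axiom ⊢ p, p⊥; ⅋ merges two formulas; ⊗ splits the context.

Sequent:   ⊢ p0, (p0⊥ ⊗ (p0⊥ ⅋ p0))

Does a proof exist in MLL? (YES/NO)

Derivation (root first):
[⊗]  ⊢ p0, (p0⊥ ⊗ (p0⊥ ⅋ p0))
  [Ax]  ⊢ p0, p0⊥
  [⅋]  ⊢ (p0⊥ ⅋ p0)
    [Ax]  ⊢ p0, p0⊥

Result: YES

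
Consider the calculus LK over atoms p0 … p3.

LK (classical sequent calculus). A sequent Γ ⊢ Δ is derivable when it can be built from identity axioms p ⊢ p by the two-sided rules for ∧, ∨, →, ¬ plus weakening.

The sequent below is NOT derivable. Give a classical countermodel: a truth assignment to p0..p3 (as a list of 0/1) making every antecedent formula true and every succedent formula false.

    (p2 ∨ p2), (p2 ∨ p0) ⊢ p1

Search for a countermodel by truth-table:
  v=0000: Γ:[(p2 ∨ p2)=F, (p2 ∨ p0)=F] Δ:[p1=F] refutes=False
  v=0001: Γ:[(p2 ∨ p2)=F, (p2 ∨ p0)=F] Δ:[p1=F] refutes=False
  v=0010: Γ:[(p2 ∨ p2)=T, (p2 ∨ p0)=T] Δ:[p1=F] refutes=True  ← countermodel

Result: [0, 0, 1, 0]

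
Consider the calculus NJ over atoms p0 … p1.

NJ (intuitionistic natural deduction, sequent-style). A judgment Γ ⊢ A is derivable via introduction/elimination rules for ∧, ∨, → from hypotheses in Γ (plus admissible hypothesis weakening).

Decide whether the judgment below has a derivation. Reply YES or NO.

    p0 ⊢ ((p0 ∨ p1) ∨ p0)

Derivation trace:
[∨I₁] p0 ⊢ ((p0 ∨ p1) ∨ p0)
  [∨I₁] p0 ⊢ (p0 ∨ p1)
    [Ax] p0 ⊢ p0

Result: YES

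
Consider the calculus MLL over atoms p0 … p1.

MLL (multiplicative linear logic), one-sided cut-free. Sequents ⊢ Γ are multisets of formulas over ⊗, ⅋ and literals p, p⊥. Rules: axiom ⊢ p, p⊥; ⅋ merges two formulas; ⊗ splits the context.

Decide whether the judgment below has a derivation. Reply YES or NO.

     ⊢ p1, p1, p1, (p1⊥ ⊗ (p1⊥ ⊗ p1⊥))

Derivation trace:
[⊗]  ⊢ p1, p1, p1, (p1⊥ ⊗ (p1⊥ ⊗ p1⊥))
  [Ax]  ⊢ p1, p1⊥
  [⊗]  ⊢ p1, p1, (p1⊥ ⊗ p1⊥)
    [Ax]  ⊢ p1, p1⊥
    [Ax]  ⊢ p1, p1⊥

Result: YES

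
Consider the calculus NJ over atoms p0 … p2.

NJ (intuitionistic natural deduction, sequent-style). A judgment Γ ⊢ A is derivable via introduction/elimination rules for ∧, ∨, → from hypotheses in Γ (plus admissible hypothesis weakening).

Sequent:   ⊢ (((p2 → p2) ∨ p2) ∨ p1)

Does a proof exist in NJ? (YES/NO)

Derivation (root first):
[∨I₁]  ⊢ (((p2 → p2) ∨ p2) ∨ p1)
  [∨I₁]  ⊢ ((p2 → p2) ∨ p2)
    [→I]  ⊢ (p2 → p2)
      [Ax] p2 ⊢ p2

Result: YES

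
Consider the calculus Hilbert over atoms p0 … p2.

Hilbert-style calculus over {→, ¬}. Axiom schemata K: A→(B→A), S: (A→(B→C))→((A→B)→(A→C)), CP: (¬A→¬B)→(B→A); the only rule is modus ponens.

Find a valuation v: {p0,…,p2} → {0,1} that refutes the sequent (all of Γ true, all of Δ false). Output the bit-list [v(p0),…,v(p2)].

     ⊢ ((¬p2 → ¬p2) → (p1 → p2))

Enumerate valuations to refute Γ ⊢ Δ:
  v=000: Γ:[] Δ:[((¬p2 → ¬p2) → (p1 → p2))=T] refutes=False
  v=001: Γ:[] Δ:[((¬p2 → ¬p2) → (p1 → p2))=T] refutes=False
  v=010: Γ:[] Δ:[((¬p2 → ¬p2) → (p1 → p2))=F] refutes=True  ← countermodel

Result: [0, 1, 0]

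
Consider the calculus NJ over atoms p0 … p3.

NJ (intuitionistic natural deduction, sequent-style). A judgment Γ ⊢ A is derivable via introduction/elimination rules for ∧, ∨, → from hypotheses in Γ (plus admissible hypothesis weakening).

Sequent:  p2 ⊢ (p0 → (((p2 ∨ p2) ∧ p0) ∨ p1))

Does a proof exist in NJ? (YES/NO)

Proof tree:
[→I] p2 ⊢ (p0 → (((p2 ∨ p2) ∧ p0) ∨ p1))
  [∨I₁] p2, p0 ⊢ (((p2 ∨ p2) ∧ p0) ∨ p1)
    [∧I] p2, p0 ⊢ ((p2 ∨ p2) ∧ p0)
      [∨I₁] p2 ⊢ (p2 ∨ p2)
        [Ax] p2 ⊢ p2
      [Ax] p0 ⊢ p0

Result: YES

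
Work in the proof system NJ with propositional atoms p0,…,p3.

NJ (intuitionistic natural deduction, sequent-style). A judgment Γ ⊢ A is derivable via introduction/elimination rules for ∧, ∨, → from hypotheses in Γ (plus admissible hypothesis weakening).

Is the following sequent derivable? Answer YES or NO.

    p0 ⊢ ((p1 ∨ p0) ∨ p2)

Proof tree:
[∨I₁] p0 ⊢ ((p1 ∨ p0) ∨ p2)
  [∨I₂] p0 ⊢ (p1 ∨ p0)
    [Ax] p0 ⊢ p0

Result: YES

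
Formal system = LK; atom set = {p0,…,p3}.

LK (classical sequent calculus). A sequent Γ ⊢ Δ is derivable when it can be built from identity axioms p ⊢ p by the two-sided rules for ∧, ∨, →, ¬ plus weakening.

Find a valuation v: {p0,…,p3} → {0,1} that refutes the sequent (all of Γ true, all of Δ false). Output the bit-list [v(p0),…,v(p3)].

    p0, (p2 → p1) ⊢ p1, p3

Truth-table refutation:
  v=0000: Γ:[p0=F, (p2 → p1)=T] Δ:[p1=F, p3=F] refutes=False
  v=0001: Γ:[p0=F, (p2 → p1)=T] Δ:[p1=F, p3=T] refutes=False
  v=0010: Γ:[p0=F, (p2 → p1)=F] Δ:[p1=F, p3=F] refutes=False
  v=0011: Γ:[p0=F, (p2 → p1)=F] Δ:[p1=F, p3=T] refutes=False
  v=0100: Γ:[p0=F, (p2 → p1)=T] Δ:[p1=T, p3=F] refutes=False
  v=0101: Γ:[p0=F, (p2 → p1)=T] Δ:[p1=T, p3=T] refutes=False
  v=0110: Γ:[p0=F, (p2 → p1)=T] Δ:[p1=T, p3=F] refutes=False
  v=0111: Γ:[p0=F, (p2 → p1)=T] Δ:[p1=T, p3=T] refutes=False
  v=1000: Γ:[p0=T, (p2 → p1)=T] Δ:[p1=F, p3=F] refutes=True  ← countermodel

Result: [1, 0, 0, 0]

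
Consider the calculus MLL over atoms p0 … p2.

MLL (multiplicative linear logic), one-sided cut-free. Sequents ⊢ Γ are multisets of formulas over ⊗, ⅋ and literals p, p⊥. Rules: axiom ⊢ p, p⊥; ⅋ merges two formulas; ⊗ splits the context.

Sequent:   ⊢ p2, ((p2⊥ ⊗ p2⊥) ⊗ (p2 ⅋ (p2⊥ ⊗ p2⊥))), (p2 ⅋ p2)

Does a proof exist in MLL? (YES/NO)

Derivation trace:
[⅋]  ⊢ p2, ((p2⊥ ⊗ p2⊥) ⊗ (p2 ⅋ (p2⊥ ⊗ p2⊥))), (p2 ⅋ p2)
  [⊗]  ⊢ p2, p2, p2, ((p2⊥ ⊗ p2⊥) ⊗ (p2 ⅋ (p2⊥ ⊗ p2⊥)))
    [⊗]  ⊢ p2, p2, (p2⊥ ⊗ p2⊥)
      [Ax]  ⊢ p2, p2⊥
      [Ax]  ⊢ p2, p2⊥
    [⅋]  ⊢ p2, (p2 ⅋ (p2⊥ ⊗ p2⊥))
      [⊗]  ⊢ p2, p2, (p2⊥ ⊗ p2⊥)
        [Ax]  ⊢ p2, p2⊥
        [Ax]  ⊢ p2, p2⊥

Result: YES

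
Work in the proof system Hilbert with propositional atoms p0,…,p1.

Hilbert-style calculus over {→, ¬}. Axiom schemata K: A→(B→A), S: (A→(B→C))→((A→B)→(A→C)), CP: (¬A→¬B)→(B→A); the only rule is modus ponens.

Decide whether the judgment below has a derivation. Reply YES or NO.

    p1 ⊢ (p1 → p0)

Search for a countermodel by truth-table:
  v=00: Γ:[p1=F] Δ:[(p1 → p0)=T] refutes=False
  v=01: Γ:[p1=T] Δ:[(p1 → p0)=F] refutes=True  ← countermodel

Result: NO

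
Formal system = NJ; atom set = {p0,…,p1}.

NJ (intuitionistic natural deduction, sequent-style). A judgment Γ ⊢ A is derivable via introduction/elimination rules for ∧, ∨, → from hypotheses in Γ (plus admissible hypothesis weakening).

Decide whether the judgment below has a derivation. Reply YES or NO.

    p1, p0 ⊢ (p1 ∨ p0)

Proof tree:
[Wk] p1, p0 ⊢ (p1 ∨ p0)
  [∨I₁] p1 ⊢ (p1 ∨ p0)
    [Ax] p1 ⊢ p1

Result: YES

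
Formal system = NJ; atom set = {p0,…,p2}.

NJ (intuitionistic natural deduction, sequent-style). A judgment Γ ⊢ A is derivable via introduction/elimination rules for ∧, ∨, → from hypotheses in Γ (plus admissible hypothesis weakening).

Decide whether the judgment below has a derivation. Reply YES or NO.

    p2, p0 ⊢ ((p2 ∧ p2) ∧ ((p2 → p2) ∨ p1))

Proof tree:
[∧I] p2, p0 ⊢ ((p2 ∧ p2) ∧ ((p2 → p2) ∨ p1))
  [∧I] p2 ⊢ (p2 ∧ p2)
    [Ax] p2 ⊢ p2
    [Ax] p2 ⊢ p2
  [∨I₁] p0 ⊢ ((p2 → p2) ∨ p1)
    [→I] p0 ⊢ (p2 → p2)
      [Wk] p2, p0 ⊢ p2
        [Ax] p2 ⊢ p2

Result: YES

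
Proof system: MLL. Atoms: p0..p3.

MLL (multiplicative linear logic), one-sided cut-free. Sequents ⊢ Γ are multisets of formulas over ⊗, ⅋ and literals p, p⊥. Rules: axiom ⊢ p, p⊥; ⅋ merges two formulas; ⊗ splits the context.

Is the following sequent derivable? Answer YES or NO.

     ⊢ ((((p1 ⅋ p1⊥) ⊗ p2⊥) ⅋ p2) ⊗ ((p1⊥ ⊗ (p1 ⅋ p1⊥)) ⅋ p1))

Proof tree:
[⊗]  ⊢ ((((p1 ⅋ p1⊥) ⊗ p2⊥) ⅋ p2) ⊗ ((p1⊥ ⊗ (p1 ⅋ p1⊥)) ⅋ p1))
  [⅋]  ⊢ (((p1 ⅋ p1⊥) ⊗ p2⊥) ⅋ p2)
    [⊗]  ⊢ p2, ((p1 ⅋ p1⊥) ⊗ p2⊥)
      [⅋]  ⊢ (p1 ⅋ p1⊥)
        [Ax]  ⊢ p1, p1⊥
      [Ax]  ⊢ p2, p2⊥
  [⅋]  ⊢ ((p1⊥ ⊗ (p1 ⅋ p1⊥)) ⅋ p1)
    [⊗]  ⊢ p1, (p1⊥ ⊗ (p1 ⅋ p1⊥))
      [Ax]  ⊢ p1, p1⊥
      [⅋]  ⊢ (p1 ⅋ p1⊥)
        [Ax]  ⊢ p1, p1⊥

Result: YES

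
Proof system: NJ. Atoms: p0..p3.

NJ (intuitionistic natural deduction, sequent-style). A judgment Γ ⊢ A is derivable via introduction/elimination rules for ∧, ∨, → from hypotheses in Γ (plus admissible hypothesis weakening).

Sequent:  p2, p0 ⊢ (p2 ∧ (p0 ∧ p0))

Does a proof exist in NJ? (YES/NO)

Derivation (root first):
[∧I] p2, p0 ⊢ (p2 ∧ (p0 ∧ p0))
  [Ax] p2 ⊢ p2
  [∧I] p0 ⊢ (p0 ∧ p0)
    [Ax] p0 ⊢ p0
    [Ax] p0 ⊢ p0

Result: YES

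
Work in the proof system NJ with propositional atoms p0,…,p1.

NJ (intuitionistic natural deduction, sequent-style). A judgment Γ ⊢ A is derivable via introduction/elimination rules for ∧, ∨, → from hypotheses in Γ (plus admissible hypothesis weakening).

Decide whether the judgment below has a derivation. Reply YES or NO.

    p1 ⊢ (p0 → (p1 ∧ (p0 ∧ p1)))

Derivation trace:
[→I] p1 ⊢ (p0 → (p1 ∧ (p0 ∧ p1)))
  [∧I] p1, p0 ⊢ (p1 ∧ (p0 ∧ p1))
    [Ax] p1 ⊢ p1
    [∧I] p1, p0 ⊢ (p0 ∧ p1)
      [Ax] p0 ⊢ p0
      [Ax] p1 ⊢ p1

Result: YES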